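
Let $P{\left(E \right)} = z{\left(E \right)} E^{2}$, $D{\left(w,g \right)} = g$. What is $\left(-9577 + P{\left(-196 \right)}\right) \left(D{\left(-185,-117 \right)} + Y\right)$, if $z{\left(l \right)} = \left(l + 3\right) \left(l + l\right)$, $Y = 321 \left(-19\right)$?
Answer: $-18066128438904$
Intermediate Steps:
$Y = -6099$
$z{\left(l \right)} = 2 l \left(3 + l\right)$ ($z{\left(l \right)} = \left(3 + l\right) 2 l = 2 l \left(3 + l\right)$)
$P{\left(E \right)} = 2 E^{3} \left(3 + E\right)$ ($P{\left(E \right)} = 2 E \left(3 + E\right) E^{2} = 2 E^{3} \left(3 + E\right)$)
$\left(-9577 + P{\left(-196 \right)}\right) \left(D{\left(-185,-117 \right)} + Y\right) = \left(-9577 + 2 \left(-196\right)^{3} \left(3 - 196\right)\right) \left(-117 - 6099\right) = \left(-9577 + 2 \left(-7529536\right) \left(-193\right)\right) \left(-6216\right) = \left(-9577 + 2906400896\right) \left(-6216\right) = 2906391319 \left(-6216\right) = -18066128438904$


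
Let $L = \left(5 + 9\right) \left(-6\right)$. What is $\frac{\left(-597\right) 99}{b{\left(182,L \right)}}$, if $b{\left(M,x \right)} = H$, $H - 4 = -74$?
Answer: $\frac{59103}{70} \approx 844.33$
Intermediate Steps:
$H = -70$ ($H = 4 - 74 = -70$)
$L = -84$ ($L = 14 \left(-6\right) = -84$)
$b{\left(M,x \right)} = -70$
$\frac{\left(-597\right) 99}{b{\left(182,L \right)}} = \frac{\left(-597\right) 99}{-70} = \left(-59103\right) \left(- \frac{1}{70}\right) = \frac{59103}{70}$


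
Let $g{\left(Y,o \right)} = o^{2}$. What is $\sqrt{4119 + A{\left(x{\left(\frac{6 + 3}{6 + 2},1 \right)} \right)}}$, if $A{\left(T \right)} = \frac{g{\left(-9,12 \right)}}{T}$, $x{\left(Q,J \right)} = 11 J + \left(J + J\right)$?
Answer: $\frac{\sqrt{697983}}{13} \approx 64.266$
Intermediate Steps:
$x{\left(Q,J \right)} = 13 J$ ($x{\left(Q,J \right)} = 11 J + 2 J = 13 J$)
$A{\left(T \right)} = \frac{144}{T}$ ($A{\left(T \right)} = \frac{12^{2}}{T} = \frac{144}{T}$)
$\sqrt{4119 + A{\left(x{\left(\frac{6 + 3}{6 + 2},1 \right)} \right)}} = \sqrt{4119 + \frac{144}{13 \cdot 1}} = \sqrt{4119 + \frac{144}{13}} = \sqrt{\frac{53691}{13}} = \frac{\sqrt{697983}}{13}$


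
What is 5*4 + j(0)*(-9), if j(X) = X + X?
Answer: 20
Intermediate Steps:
j(X) = 2*X
5*4 + j(0)*(-9) = 5*4 + (2*0)*(-9) = 20 + 0*(-9) = 20 + 0 = 20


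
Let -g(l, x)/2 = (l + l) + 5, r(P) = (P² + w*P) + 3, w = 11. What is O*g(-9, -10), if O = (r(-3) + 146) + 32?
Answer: 4082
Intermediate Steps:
r(P) = 3 + P² + 11*P (r(P) = (P² + 11*P) + 3 = 3 + P² + 11*P)
O = 157 (O = ((3 + (-3)² + 11*(-3)) + 146) + 32 = ((3 + 9 - 33) + 146) + 32 = (-21 + 146) + 32 = 125 + 32 = 157)
g(l, x) = -10 - 4*l (g(l, x) = -2*((l + l) + 5) = -2*(2*l + 5) = -2*(5 + 2*l) = -10 - 4*l)
O*g(-9, -10) = 157*(-10 - 4*(-9)) = 157*(-10 + 36) = 157*26 = 4082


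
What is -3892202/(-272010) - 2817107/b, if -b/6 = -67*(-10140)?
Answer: 554399548121/36959630760 ≈ 15.000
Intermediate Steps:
b = -4076280 (b = -(-402)*(-10140) = -6*679380 = -4076280)
-3892202/(-272010) - 2817107/b = -3892202/(-272010) - 2817107/(-4076280) = -3892202*(-1/272010) - 2817107*(-1/4076280) = 1946101/136005 + 2817107/4076280 = 554399548121/36959630760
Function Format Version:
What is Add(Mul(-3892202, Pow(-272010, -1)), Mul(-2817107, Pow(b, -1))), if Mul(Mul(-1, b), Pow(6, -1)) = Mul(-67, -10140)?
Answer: Rational(554399548121, 36959630760) ≈ 15.000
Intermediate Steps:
b = -4076280 (b = Mul(-6, Mul(-67, -10140)) = Mul(-6, 679380) = -4076280)
Add(Mul(-3892202, Pow(-272010, -1)), Mul(-2817107, Pow(b, -1))) = Add(Mul(-3892202, Pow(-272010, -1)), Mul(-2817107, Pow(-4076280, -1))) = Add(Mul(-3892202, Rational(-1, 272010)), Mul(-2817107, Rational(-1, 4076280))) = Add(Rational(1946101, 136005), Rational(2817107, 4076280)) = Rational(554399548121, 36959630760)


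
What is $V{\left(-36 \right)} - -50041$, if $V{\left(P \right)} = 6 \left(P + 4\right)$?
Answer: $49849$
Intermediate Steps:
$V{\left(P \right)} = 24 + 6 P$ ($V{\left(P \right)} = 6 \left(4 + P\right) = 24 + 6 P$)
$V{\left(-36 \right)} - -50041 = \left(24 + 6 \left(-36\right)\right) - -50041 = \left(24 - 216\right) + 50041 = -192 + 50041 = 49849$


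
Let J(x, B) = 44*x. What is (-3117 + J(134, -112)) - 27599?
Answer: -24820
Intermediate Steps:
(-3117 + J(134, -112)) - 27599 = (-3117 + 44*134) - 27599 = (-3117 + 5896) - 27599 = 2779 - 27599 = -24820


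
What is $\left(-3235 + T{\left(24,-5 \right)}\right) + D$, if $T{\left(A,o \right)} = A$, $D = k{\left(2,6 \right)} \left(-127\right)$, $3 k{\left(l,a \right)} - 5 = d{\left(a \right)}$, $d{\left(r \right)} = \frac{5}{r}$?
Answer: $- \frac{62243}{18} \approx -3457.9$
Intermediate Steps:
$k{\left(l,a \right)} = \frac{5}{3} + \frac{5}{3 a}$ ($k{\left(l,a \right)} = \frac{5}{3} + \frac{5 \frac{1}{a}}{3} = \frac{5}{3} + \frac{5}{3 a}$)
$D = - \frac{4445}{18}$ ($D = \frac{5 \left(1 + 6\right)}{3 \cdot 6} \left(-127\right) = \frac{5}{3} \cdot \frac{1}{6} \cdot 7 \left(-127\right) = \frac{35}{18} \left(-127\right) = - \frac{4445}{18} \approx -246.94$)
$\left(-3235 + T{\left(24,-5 \right)}\right) + D = \left(-3235 + 24\right) - \frac{4445}{18} = -3211 - \frac{4445}{18} = - \frac{62243}{18}$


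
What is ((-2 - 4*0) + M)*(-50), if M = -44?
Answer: 2300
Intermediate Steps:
((-2 - 4*0) + M)*(-50) = ((-2 - 4*0) - 44)*(-50) = ((-2 + 0) - 44)*(-50) = (-2 - 44)*(-50) = -46*(-50) = 2300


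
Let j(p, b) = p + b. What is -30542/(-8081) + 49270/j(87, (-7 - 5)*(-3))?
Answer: 401907536/993963 ≈ 404.35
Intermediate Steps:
j(p, b) = b + p
-30542/(-8081) + 49270/j(87, (-7 - 5)*(-3)) = -30542/(-8081) + 49270/((-7 - 5)*(-3) + 87) = -30542*(-1/8081) + 49270/(-12*(-3) + 87) = 30542/8081 + 49270/(36 + 87) = 30542/8081 + 49270/123 = 401907536/993963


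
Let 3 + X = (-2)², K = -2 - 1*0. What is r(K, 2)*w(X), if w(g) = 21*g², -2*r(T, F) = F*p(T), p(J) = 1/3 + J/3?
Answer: 7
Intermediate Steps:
K = -2 (K = -2 + 0 = -2)
p(J) = ⅓ + J/3 (p(J) = 1*(⅓) + J*(⅓) = ⅓ + J/3)
r(T, F) = -F*(⅓ + T/3)/2
X = 1 (X = -3 + (-2)² = -3 + 4 = 1)
r(K, 2)*w(X) = (-⅙*2*(1 - 2))*(21*1²) = (-⅙*2*(-1))*(21*1) = (⅓)*21 = 7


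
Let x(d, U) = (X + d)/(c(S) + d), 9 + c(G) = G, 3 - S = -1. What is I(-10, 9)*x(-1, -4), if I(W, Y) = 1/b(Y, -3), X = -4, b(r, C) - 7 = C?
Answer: 5/24 ≈ 0.20833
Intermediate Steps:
S = 4 (S = 3 - 1*(-1) = 3 + 1 = 4)
b(r, C) = 7 + C
c(G) = -9 + G
I(W, Y) = ¼ (I(W, Y) = 1/(7 - 3) = 1/4 = ¼)
x(d, U) = (-4 + d)/(-5 + d) (x(d, U) = (-4 + d)/((-9 + 4) + d) = (-4 + d)/(-5 + d))
I(-10, 9)*x(-1, -4) = ((-4 - 1)/(-5 - 1))/4 = (-5/(-6))/4 = (-⅙*(-5))/4 = (¼)*(⅚) = 5/24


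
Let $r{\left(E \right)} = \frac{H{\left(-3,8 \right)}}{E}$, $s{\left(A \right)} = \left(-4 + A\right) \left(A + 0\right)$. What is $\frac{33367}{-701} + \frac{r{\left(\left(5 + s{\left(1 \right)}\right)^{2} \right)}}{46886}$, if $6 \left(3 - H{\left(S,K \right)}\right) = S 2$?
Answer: $- \frac{1564444461}{32867086} \approx -47.599$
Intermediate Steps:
$s{\left(A \right)} = A \left(-4 + A\right)$ ($s{\left(A \right)} = \left(-4 + A\right) A = A \left(-4 + A\right)$)
$H{\left(S,K \right)} = 3 - \frac{S}{3}$ ($H{\left(S,K \right)} = 3 - \frac{S 2}{6} = 3 - \frac{2 S}{6} = 3 - \frac{S}{3}$)
$r{\left(E \right)} = \frac{4}{E}$ ($r{\left(E \right)} = \frac{3 - -1}{E} = \frac{3 + 1}{E} = \frac{4}{E}$)
$\frac{33367}{-701} + \frac{r{\left(\left(5 + s{\left(1 \right)}\right)^{2} \right)}}{46886} = \frac{33367}{-701} + \frac{4 \frac{1}{\left(5 + 1 \left(-4 + 1\right)\right)^{2}}}{46886} = 33367 \left(- \frac{1}{701}\right) + \frac{4}{\left(5 + 1 \left(-3\right)\right)^{2}} \cdot \frac{1}{46886} = - \frac{33367}{701} + \frac{4}{\left(5 - 3\right)^{2}} \cdot \frac{1}{46886} = - \frac{33367}{701} + \frac{4}{2^{2}} \cdot \frac{1}{46886} = - \frac{33367}{701} + \frac{4}{4} \cdot \frac{1}{46886} = - \frac{33367}{701} + 4 \cdot \frac{1}{4} \cdot \frac{1}{46886} = - \frac{33367}{701} + 1 \cdot \frac{1}{46886} = - \frac{33367}{701} + \frac{1}{46886} = - \frac{1564444461}{32867086}$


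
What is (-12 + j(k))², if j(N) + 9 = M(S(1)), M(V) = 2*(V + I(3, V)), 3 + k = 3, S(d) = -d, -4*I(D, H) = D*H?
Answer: 1849/4 ≈ 462.25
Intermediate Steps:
I(D, H) = -D*H/4
k = 0 (k = -3 + 3 = 0)
M(V) = V/2 (M(V) = 2*(V - ¼*3*V) = 2*(V - 3*V/4) = 2*(V/4) = V/2)
j(N) = -19/2 (j(N) = -9 + (-1*1)/2 = -9 + (½)*(-1) = -9 - ½ = -19/2)
(-12 + j(k))² = (-12 - 19/2)² = (-43/2)² = 1849/4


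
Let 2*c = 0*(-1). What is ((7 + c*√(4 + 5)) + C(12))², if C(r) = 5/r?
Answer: 7921/144 ≈ 55.007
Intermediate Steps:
c = 0 (c = (0*(-1))/2 = (½)*0 = 0)
((7 + c*√(4 + 5)) + C(12))² = ((7 + 0*√(4 + 5)) + 5/12)² = ((7 + 0*√9) + 5*(1/12))² = ((7 + 0*3) + 5/12)² = ((7 + 0) + 5/12)² = (7 + 5/12)² = (89/12)² = 7921/144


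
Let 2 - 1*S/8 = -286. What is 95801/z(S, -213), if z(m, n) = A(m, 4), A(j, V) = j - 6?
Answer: 95801/2298 ≈ 41.689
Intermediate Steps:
S = 2304 (S = 16 - 8*(-286) = 16 + 2288 = 2304)
A(j, V) = -6 + j
z(m, n) = -6 + m
95801/z(S, -213) = 95801/(-6 + 2304) = 95801/2298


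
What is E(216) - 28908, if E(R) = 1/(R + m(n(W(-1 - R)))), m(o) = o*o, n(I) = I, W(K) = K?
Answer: -1367492939/47305 ≈ -28908.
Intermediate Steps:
m(o) = o**2
E(R) = 1/(R + (-1 - R)**2)
E(216) - 28908 = 1/(216 + (1 + 216)**2) - 28908 = 1/(216 + 217**2) - 28908 = 1/(216 + 47089) - 28908 = 1/47305 - 28908 = -1367492939/47305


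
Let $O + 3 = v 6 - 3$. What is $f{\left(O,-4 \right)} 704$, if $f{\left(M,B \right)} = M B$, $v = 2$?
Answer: $-16896$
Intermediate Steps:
$O = 6$ ($O = -3 + \left(2 \cdot 6 - 3\right) = -3 + \left(12 - 3\right) = -3 + 9 = 6$)
$f{\left(M,B \right)} = B M$
$f{\left(O,-4 \right)} 704 = \left(-4\right) 6 \cdot 704 = \left(-24\right) 704 = -16896$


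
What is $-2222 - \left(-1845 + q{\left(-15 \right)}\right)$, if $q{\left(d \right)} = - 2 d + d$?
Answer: $-392$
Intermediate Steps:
$q{\left(d \right)} = - d$
$-2222 - \left(-1845 + q{\left(-15 \right)}\right) = -2222 + \left(1845 - \left(-1\right) \left(-15\right)\right) = -2222 + \left(1845 - 15\right) = -2222 + 1830 = -392$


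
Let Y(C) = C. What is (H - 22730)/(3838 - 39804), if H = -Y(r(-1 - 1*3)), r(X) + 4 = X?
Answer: 1623/2569 ≈ 0.63176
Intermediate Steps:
r(X) = -4 + X
H = 8 (H = -(-4 + (-1 - 1*3)) = -(-4 + (-1 - 3)) = -(-4 - 4) = -1*(-8) = 8)
(H - 22730)/(3838 - 39804) = (8 - 22730)/(3838 - 39804) = -22722/(-35966) = -22722*(-1/35966) = 1623/2569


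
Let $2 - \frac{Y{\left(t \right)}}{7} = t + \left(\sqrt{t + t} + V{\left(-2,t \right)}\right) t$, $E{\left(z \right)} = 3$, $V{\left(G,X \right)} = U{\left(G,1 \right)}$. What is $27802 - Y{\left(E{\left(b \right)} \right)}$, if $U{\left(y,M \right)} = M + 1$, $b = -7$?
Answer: $27851 + 21 \sqrt{6} \approx 27902.0$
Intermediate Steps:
$U{\left(y,M \right)} = 1 + M$
$V{\left(G,X \right)} = 2$ ($V{\left(G,X \right)} = 1 + 1 = 2$)
$Y{\left(t \right)} = 14 - 7 t - 7 t \left(2 + \sqrt{2} \sqrt{t}\right)$ ($Y{\left(t \right)} = 14 - 7 \left(t + \left(\sqrt{t + t} + 2\right) t\right) = 14 - 7 \left(t + \left(\sqrt{2 t} + 2\right) t\right) = 14 - 7 \left(t + \left(\sqrt{2} \sqrt{t} + 2\right) t\right) = 14 - 7 \left(t + \left(2 + \sqrt{2} \sqrt{t}\right) t\right) = 14 - 7 \left(t + t \left(2 + \sqrt{2} \sqrt{t}\right)\right) = 14 - \left(7 t + 7 t \left(2 + \sqrt{2} \sqrt{t}\right)\right) = 14 - 7 t - 7 t \left(2 + \sqrt{2} \sqrt{t}\right)$)
$27802 - Y{\left(E{\left(b \right)} \right)} = 27802 - \left(14 - 63 - 7 \sqrt{2} \cdot 3^{\frac{3}{2}}\right) = 27802 - \left(14 - 63 - 7 \sqrt{2} \cdot 3 \sqrt{3}\right) = 27802 - \left(14 - 63 - 21 \sqrt{6}\right) = 27802 - \left(-49 - 21 \sqrt{6}\right) = 27802 + \left(49 + 21 \sqrt{6}\right) = 27851 + 21 \sqrt{6}$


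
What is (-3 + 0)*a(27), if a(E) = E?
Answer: -81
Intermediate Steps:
(-3 + 0)*a(27) = (-3 + 0)*27 = -3*27 = -81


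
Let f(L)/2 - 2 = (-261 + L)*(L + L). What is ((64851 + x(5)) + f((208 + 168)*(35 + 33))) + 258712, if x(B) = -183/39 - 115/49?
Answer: 1648887917743/637 ≈ 2.5885e+9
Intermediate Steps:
f(L) = 4 + 4*L*(-261 + L) (f(L) = 4 + 2*((-261 + L)*(L + L)) = 4 + 2*((-261 + L)*(2*L)) = 4 + 2*(2*L*(-261 + L)) = 4 + 4*L*(-261 + L))
x(B) = -4484/637 (x(B) = -183*1/39 - 115*1/49 = -61/13 - 115/49 = -4484/637)
((64851 + x(5)) + f((208 + 168)*(35 + 33))) + 258712 = ((64851 - 4484/637) + (4 - 1044*(208 + 168)*(35 + 33) + 4*((208 + 168)*(35 + 33))²)) + 258712 = (41305603/637 + (4 - 392544*68 + 4*(376*68)²)) + 258712 = (41305603/637 + (4 - 1044*25568 + 4*25568²)) + 258712 = (41305603/637 + (4 - 26692992 + 4*653722624)) + 258712 = (41305603/637 + (4 - 26692992 + 2614890496)) + 258712 = (41305603/637 + 2588197508) + 258712 = 1648723118199/637 + 258712 = 1648887917743/637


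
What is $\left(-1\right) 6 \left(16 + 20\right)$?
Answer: $-216$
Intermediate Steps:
$\left(-1\right) 6 \left(16 + 20\right) = \left(-6\right) 36 = -216$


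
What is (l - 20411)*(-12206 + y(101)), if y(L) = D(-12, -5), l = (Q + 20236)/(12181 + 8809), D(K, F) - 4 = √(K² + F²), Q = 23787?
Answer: 5221558765863/20990 ≈ 2.4876e+8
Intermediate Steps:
D(K, F) = 4 + √(F² + K²) (D(K, F) = 4 + √(K² + F²) = 4 + √(F² + K²))
l = 44023/20990 (l = (23787 + 20236)/(12181 + 8809) = 44023/20990 ≈ 2.0973)
y(L) = 17 (y(L) = 4 + √((-5)² + (-12)²) = 4 + √(25 + 144) = 4 + √169 = 4 + 13 = 17)
(l - 20411)*(-12206 + y(101)) = (44023/20990 - 20411)*(-12206 + 17) = -428382867/20990*(-12189) = 5221558765863/20990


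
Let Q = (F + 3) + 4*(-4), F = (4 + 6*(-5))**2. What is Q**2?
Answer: 439569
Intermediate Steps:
F = 676 (F = (4 - 30)**2 = (-26)**2 = 676)
Q = 663 (Q = (676 + 3) + 4*(-4) = 679 - 16 = 663)
Q**2 = 663**2 = 439569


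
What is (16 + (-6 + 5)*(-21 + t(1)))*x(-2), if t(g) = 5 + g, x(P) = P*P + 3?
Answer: 217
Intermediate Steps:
x(P) = 3 + P**2 (x(P) = P**2 + 3 = 3 + P**2)
(16 + (-6 + 5)*(-21 + t(1)))*x(-2) = (16 + (-6 + 5)*(-21 + (5 + 1)))*(3 + (-2)**2) = (16 - (-21 + 6))*(3 + 4) = (16 - 1*(-15))*7 = (16 + 15)*7 = 31*7 = 217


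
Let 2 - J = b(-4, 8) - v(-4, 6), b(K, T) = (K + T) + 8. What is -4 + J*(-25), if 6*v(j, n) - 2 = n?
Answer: 638/3 ≈ 212.67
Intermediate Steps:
b(K, T) = 8 + K + T
v(j, n) = ⅓ + n/6
J = -26/3 (J = 2 - ((8 - 4 + 8) - (⅓ + (⅙)*6)) = 2 - (12 - (⅓ + 1)) = 2 - (12 - 1*4/3) = 2 - (12 - 4/3) = 2 - 1*32/3 = 2 - 32/3 = -26/3 ≈ -8.6667)
-4 + J*(-25) = -4 - 26/3*(-25) = -4 + 650/3 = 638/3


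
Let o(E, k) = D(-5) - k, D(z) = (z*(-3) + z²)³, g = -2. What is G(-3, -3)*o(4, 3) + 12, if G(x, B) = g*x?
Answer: 383994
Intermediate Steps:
D(z) = (z² - 3*z)³ (D(z) = (-3*z + z²)³ = (z² - 3*z)³)
G(x, B) = -2*x
o(E, k) = 64000 - k (o(E, k) = (-5)³*(-3 - 5)³ - k = -125*(-8)³ - k = -125*(-512) - k = 64000 - k)
G(-3, -3)*o(4, 3) + 12 = (-2*(-3))*(64000 - 1*3) + 12 = 6*(64000 - 3) + 12 = 6*63997 + 12 = 383982 + 12 = 383994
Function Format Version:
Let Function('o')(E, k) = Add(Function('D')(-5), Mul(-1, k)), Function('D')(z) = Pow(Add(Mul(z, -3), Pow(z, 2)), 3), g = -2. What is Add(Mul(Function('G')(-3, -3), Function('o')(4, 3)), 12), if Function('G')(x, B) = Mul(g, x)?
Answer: 383994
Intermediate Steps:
Function('D')(z) = Pow(Add(Pow(z, 2), Mul(-3, z)), 3) (Function('D')(z) = Pow(Add(Mul(-3, z), Pow(z, 2)), 3) = Pow(Add(Pow(z, 2), Mul(-3, z)), 3))
Function('G')(x, B) = Mul(-2, x)
Function('o')(E, k) = Add(64000, Mul(-1, k)) (Function('o')(E, k) = Add(Mul(Pow(-5, 3), Pow(Add(-3, -5), 3)), Mul(-1, k)) = Add(Mul(-125, Pow(-8, 3)), Mul(-1, k)) = Add(Mul(-125, -512), Mul(-1, k)) = Add(64000, Mul(-1, k)))
Add(Mul(Function('G')(-3, -3), Function('o')(4, 3)), 12) = Add(Mul(Mul(-2, -3), Add(64000, Mul(-1, 3))), 12) = Add(Mul(6, Add(64000, -3)), 12) = Add(Mul(6, 63997), 12) = Add(383982, 12) = 383994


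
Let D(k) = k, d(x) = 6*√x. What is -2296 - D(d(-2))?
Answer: -2296 - 6*I*√2 ≈ -2296.0 - 8.4853*I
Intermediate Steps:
-2296 - D(d(-2)) = -2296 - 6*√(-2) = -2296 - 6*I*√2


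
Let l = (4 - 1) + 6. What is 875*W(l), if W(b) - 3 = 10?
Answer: 11375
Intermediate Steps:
l = 9 (l = 3 + 6 = 9)
W(b) = 13 (W(b) = 3 + 10 = 13)
875*W(l) = 875*13 = 11375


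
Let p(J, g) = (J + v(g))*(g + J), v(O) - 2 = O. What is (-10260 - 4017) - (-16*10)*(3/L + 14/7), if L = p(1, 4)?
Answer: -97603/7 ≈ -13943.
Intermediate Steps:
v(O) = 2 + O
p(J, g) = (J + g)*(2 + J + g) (p(J, g) = (J + (2 + g))*(g + J) = (2 + J + g)*(J + g) = (J + g)*(2 + J + g))
L = 35 (L = 1**2 + 1*4 + 1*(2 + 4) + 4*(2 + 4) = 1 + 4 + 1*6 + 4*6 = 1 + 4 + 6 + 24 = 35)
(-10260 - 4017) - (-16*10)*(3/L + 14/7) = (-10260 - 4017) - (-16*10)*(3/35 + 14/7) = -14277 - (-160)*(3*(1/35) + 14*(1/7)) = -14277 - (-160)*(3/35 + 2) = -14277 - (-160)*73/35 = -14277 - 1*(-2336/7) = -14277 + 2336/7 = -97603/7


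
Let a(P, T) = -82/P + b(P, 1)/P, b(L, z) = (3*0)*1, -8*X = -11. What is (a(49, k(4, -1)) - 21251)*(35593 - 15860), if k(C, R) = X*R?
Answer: -2935653039/7 ≈ -4.1938e+8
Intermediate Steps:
X = 11/8 (X = -⅛*(-11) = 11/8 ≈ 1.3750)
b(L, z) = 0 (b(L, z) = 0*1 = 0)
k(C, R) = 11*R/8
a(P, T) = -82/P (a(P, T) = -82/P + 0/P = -82/P + 0 = -82/P)
(a(49, k(4, -1)) - 21251)*(35593 - 15860) = (-82/49 - 21251)*(35593 - 15860) = (-82*1/49 - 21251)*19733 = (-82/49 - 21251)*19733 = -1041381/49*19733 = -2935653039/7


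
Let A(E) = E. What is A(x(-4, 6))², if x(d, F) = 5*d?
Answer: 400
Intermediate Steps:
A(x(-4, 6))² = (5*(-4))² = (-20)² = 400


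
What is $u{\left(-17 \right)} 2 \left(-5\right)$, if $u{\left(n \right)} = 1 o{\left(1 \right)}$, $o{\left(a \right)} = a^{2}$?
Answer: $-10$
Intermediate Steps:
$u{\left(n \right)} = 1$ ($u{\left(n \right)} = 1 \cdot 1^{2} = 1 \cdot 1 = 1$)
$u{\left(-17 \right)} 2 \left(-5\right) = 1 \cdot 2 \left(-5\right) = 1 \left(-10\right) = -10$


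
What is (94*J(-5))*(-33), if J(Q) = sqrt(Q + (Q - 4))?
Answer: -3102*I*sqrt(14) ≈ -11607.0*I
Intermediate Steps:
J(Q) = sqrt(-4 + 2*Q) (J(Q) = sqrt(Q + (-4 + Q)) = sqrt(-4 + 2*Q))
(94*J(-5))*(-33) = (94*sqrt(-4 + 2*(-5)))*(-33) = (94*sqrt(-4 - 10))*(-33) = (94*sqrt(-14))*(-33) = (94*(I*sqrt(14)))*(-33) = (94*I*sqrt(14))*(-33) = -3102*I*sqrt(14)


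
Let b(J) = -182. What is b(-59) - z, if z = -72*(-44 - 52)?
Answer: -7094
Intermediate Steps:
z = 6912 (z = -72*(-96) = 6912)
b(-59) - z = -182 - 1*6912 = -182 - 6912 = -7094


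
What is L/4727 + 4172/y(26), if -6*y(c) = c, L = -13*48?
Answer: -59171244/61451 ≈ -962.90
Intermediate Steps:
L = -624
y(c) = -c/6
L/4727 + 4172/y(26) = -624/4727 + 4172/((-1/6*26)) = -624*1/4727 + 4172/(-13/3) = -624/4727 + 4172*(-3/13) = -624/4727 - 12516/13 = -59171244/61451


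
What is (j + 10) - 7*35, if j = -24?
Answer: -259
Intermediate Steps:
(j + 10) - 7*35 = (-24 + 10) - 7*35 = -14 - 245 = -259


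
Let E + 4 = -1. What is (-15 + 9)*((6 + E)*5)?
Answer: -30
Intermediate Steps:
E = -5 (E = -4 - 1 = -5)
(-15 + 9)*((6 + E)*5) = (-15 + 9)*((6 - 5)*5) = -6*5 = -30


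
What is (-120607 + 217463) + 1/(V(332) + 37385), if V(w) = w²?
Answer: 14296817305/147609 ≈ 96856.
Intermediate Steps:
(-120607 + 217463) + 1/(V(332) + 37385) = (-120607 + 217463) + 1/(332² + 37385) = 96856 + 1/(110224 + 37385) = 96856 + 1/147609 = 14296817305/147609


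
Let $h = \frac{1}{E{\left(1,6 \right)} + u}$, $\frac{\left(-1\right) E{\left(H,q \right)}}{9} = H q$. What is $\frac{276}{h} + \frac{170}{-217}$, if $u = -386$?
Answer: $- \frac{26352650}{217} \approx -1.2144 \cdot 10^{5}$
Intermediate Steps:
$E{\left(H,q \right)} = - 9 H q$
$h = - \frac{1}{440}$ ($h = \frac{1}{\left(-9\right) 1 \cdot 6 - 386} = \frac{1}{-54 - 386} = \frac{1}{-440} = - \frac{1}{440} \approx -0.0022727$)
$\frac{276}{h} + \frac{170}{-217} = \frac{276}{- \frac{1}{440}} + \frac{170}{-217} = 276 \left(-440\right) + 170 \left(- \frac{1}{217}\right) = -121440 - \frac{170}{217} = - \frac{26352650}{217}$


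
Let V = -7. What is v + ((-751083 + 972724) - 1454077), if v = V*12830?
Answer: -1322246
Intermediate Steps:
v = -89810 (v = -7*12830 = -89810)
v + ((-751083 + 972724) - 1454077) = -89810 + ((-751083 + 972724) - 1454077) = -89810 + (221641 - 1454077) = -89810 - 1232436 = -1322246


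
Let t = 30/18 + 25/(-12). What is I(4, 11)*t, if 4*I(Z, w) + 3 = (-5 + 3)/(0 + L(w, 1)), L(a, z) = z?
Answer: 25/48 ≈ 0.52083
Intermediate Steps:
t = -5/12 (t = 30*(1/18) + 25*(-1/12) = 5/3 - 25/12 = -5/12 ≈ -0.41667)
I(Z, w) = -5/4 (I(Z, w) = -3/4 + ((-5 + 3)/(0 + 1))/4 = -3/4 + (-2/1)/4 = -3/4 + (-2*1)/4 = -3/4 + (1/4)*(-2) = -3/4 - 1/2 = -5/4)
I(4, 11)*t = -5/4*(-5/12) = 25/48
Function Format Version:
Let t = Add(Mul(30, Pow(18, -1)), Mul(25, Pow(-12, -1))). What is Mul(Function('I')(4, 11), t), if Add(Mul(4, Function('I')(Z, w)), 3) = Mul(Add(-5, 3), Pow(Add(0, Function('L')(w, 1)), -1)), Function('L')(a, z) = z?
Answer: Rational(25, 48) ≈ 0.52083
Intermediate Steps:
t = Rational(-5, 12) (t = Add(Mul(30, Rational(1, 18)), Mul(25, Rational(-1, 12))) = Add(Rational(5, 3), Rational(-25, 12)) = Rational(-5, 12) ≈ -0.41667)
Function('I')(Z, w) = Rational(-5, 4) (Function('I')(Z, w) = Add(Rational(-3, 4), Mul(Rational(1, 4), Mul(Add(-5, 3), Pow(Add(0, 1), -1)))) = Add(Rational(-3, 4), Mul(Rational(1, 4), Mul(-2, Pow(1, -1)))) = Add(Rational(-3, 4), Mul(Rational(1, 4), Mul(-2, 1))) = Add(Rational(-3, 4), Mul(Rational(1, 4), -2)) = Add(Rational(-3, 4), Rational(-1, 2)) = Rational(-5, 4))
Mul(Function('I')(4, 11), t) = Mul(Rational(-5, 4), Rational(-5, 12)) = Rational(25, 48)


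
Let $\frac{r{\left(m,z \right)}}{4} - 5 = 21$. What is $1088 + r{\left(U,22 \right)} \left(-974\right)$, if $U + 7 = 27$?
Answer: $-100208$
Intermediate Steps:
$U = 20$ ($U = -7 + 27 = 20$)
$r{\left(m,z \right)} = 104$ ($r{\left(m,z \right)} = 20 + 4 \cdot 21 = 20 + 84 = 104$)
$1088 + r{\left(U,22 \right)} \left(-974\right) = 1088 + 104 \left(-974\right) = 1088 - 101296 = -100208$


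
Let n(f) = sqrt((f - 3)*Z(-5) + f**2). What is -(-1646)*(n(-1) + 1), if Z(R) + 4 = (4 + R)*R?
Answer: 1646 + 1646*I*sqrt(3) ≈ 1646.0 + 2851.0*I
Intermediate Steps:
Z(R) = -4 + R*(4 + R) (Z(R) = -4 + (4 + R)*R = -4 + R*(4 + R))
n(f) = sqrt(-3 + f + f**2) (n(f) = sqrt((f - 3)*(-4 + (-5)**2 + 4*(-5)) + f**2) = sqrt((-3 + f)*(-4 + 25 - 20) + f**2) = sqrt((-3 + f)*1 + f**2) = sqrt((-3 + f) + f**2) = sqrt(-3 + f + f**2))
-(-1646)*(n(-1) + 1) = -(-1646)*(sqrt(-3 - 1 + (-1)**2) + 1) = -(-1646)*(sqrt(-3 - 1 + 1) + 1) = -(-1646)*(sqrt(-3) + 1) = -(-1646)*(I*sqrt(3) + 1) = -(-1646)*(1 + I*sqrt(3)) = -1646*(-1 - I*sqrt(3)) = 1646 + 1646*I*sqrt(3)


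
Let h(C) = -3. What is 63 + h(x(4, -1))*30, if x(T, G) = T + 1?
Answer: -27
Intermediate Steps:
x(T, G) = 1 + T
63 + h(x(4, -1))*30 = 63 - 3*30 = 63 - 90 = -27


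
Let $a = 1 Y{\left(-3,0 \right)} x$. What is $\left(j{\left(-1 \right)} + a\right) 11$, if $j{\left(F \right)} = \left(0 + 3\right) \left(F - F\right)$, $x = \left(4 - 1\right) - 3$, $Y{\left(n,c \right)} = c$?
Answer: $0$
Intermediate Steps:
$x = 0$ ($x = 3 - 3 = 0$)
$a = 0$ ($a = 1 \cdot 0 \cdot 0 = 0 \cdot 0 = 0$)
$j{\left(F \right)} = 0$ ($j{\left(F \right)} = 3 \cdot 0 = 0$)
$\left(j{\left(-1 \right)} + a\right) 11 = \left(0 + 0\right) 11 = 0 \cdot 11 = 0$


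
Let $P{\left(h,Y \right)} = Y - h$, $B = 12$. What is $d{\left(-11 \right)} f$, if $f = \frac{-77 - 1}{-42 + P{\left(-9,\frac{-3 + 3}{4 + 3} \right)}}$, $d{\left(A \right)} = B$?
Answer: $\frac{312}{11} \approx 28.364$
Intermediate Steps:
$d{\left(A \right)} = 12$
$f = \frac{26}{11}$ ($f = \frac{-77 - 1}{-42 + \left(\frac{-3 + 3}{4 + 3} - -9\right)} = - \frac{78}{-42 + \left(\frac{0}{7} + 9\right)} = - \frac{78}{-42 + \left(0 \cdot \frac{1}{7} + 9\right)} = - \frac{78}{-42 + \left(0 + 9\right)} = - \frac{78}{-42 + 9} = - \frac{78}{-33} = \left(-78\right) \left(- \frac{1}{33}\right) = \frac{26}{11} \approx 2.3636$)
$d{\left(-11 \right)} f = 12 \cdot \frac{26}{11} = \frac{312}{11}$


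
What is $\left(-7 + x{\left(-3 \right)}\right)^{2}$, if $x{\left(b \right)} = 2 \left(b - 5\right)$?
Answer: $529$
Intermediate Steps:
$x{\left(b \right)} = -10 + 2 b$ ($x{\left(b \right)} = 2 \left(-5 + b\right) = -10 + 2 b$)
$\left(-7 + x{\left(-3 \right)}\right)^{2} = \left(-7 + \left(-10 + 2 \left(-3\right)\right)\right)^{2} = \left(-7 - 16\right)^{2} = \left(-23\right)^{2} = 529$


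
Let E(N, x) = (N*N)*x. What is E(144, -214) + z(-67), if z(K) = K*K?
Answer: -4433015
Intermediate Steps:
E(N, x) = x*N² (E(N, x) = N²*x = x*N²)
z(K) = K²
E(144, -214) + z(-67) = -214*144² + (-67)² = -214*20736 + 4489 = -4437504 + 4489 = -4433015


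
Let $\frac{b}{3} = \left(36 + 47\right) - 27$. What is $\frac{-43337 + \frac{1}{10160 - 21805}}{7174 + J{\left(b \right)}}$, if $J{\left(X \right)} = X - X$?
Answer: $- \frac{252329683}{41770615} \approx -6.0408$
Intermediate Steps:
$b = 168$ ($b = 3 \left(\left(36 + 47\right) - 27\right) = 3 \left(83 - 27\right) = 3 \cdot 56 = 168$)
$J{\left(X \right)} = 0$
$\frac{-43337 + \frac{1}{10160 - 21805}}{7174 + J{\left(b \right)}} = \frac{-43337 + \frac{1}{10160 - 21805}}{7174 + 0} = \frac{-43337 + \frac{1}{-11645}}{7174} = \left(-43337 - \frac{1}{11645}\right) \frac{1}{7174} = \left(- \frac{504659366}{11645}\right) \frac{1}{7174} = - \frac{252329683}{41770615}$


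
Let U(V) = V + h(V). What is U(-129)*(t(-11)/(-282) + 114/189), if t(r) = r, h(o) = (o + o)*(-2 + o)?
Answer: 14227023/658 ≈ 21622.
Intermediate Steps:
h(o) = 2*o*(-2 + o) (h(o) = (2*o)*(-2 + o) = 2*o*(-2 + o))
U(V) = V + 2*V*(-2 + V)
U(-129)*(t(-11)/(-282) + 114/189) = (-129*(-3 + 2*(-129)))*(-11/(-282) + 114/189) = (-129*(-3 - 258))*(-11*(-1/282) + 114*(1/189)) = (-129*(-261))*(11/282 + 38/63) = 33669*(3803/5922) = 14227023/658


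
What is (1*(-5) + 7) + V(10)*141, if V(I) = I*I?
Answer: 14102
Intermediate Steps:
V(I) = I**2
(1*(-5) + 7) + V(10)*141 = (1*(-5) + 7) + 10**2*141 = (-5 + 7) + 100*141 = 2 + 14100 = 14102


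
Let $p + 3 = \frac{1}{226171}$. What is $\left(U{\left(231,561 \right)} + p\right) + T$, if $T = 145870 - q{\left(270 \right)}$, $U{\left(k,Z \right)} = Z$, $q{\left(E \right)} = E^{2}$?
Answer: $\frac{16629901289}{226171} \approx 73528.0$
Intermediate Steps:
$T = 72970$ ($T = 145870 - 270^{2} = 145870 - 72900 = 72970$)
$p = - \frac{678512}{226171}$ ($p = -3 + \frac{1}{226171} = - \frac{678512}{226171} \approx -3.0$)
$\left(U{\left(231,561 \right)} + p\right) + T = \left(561 - \frac{678512}{226171}\right) + 72970 = \frac{126203419}{226171} + 72970 = \frac{16629901289}{226171}$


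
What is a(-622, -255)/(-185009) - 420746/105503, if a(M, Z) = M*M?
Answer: -118659219366/19519004527 ≈ -6.0792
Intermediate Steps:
a(M, Z) = M²
a(-622, -255)/(-185009) - 420746/105503 = (-622)²/(-185009) - 420746/105503 = 386884*(-1/185009) - 420746*1/105503 = -386884/185009 - 420746/105503 = -118659219366/19519004527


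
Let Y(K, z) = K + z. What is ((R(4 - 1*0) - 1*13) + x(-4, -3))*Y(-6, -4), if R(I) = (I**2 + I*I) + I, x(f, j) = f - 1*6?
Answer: -130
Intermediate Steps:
x(f, j) = -6 + f (x(f, j) = f - 6 = -6 + f)
R(I) = I + 2*I**2 (R(I) = (I**2 + I**2) + I = 2*I**2 + I = I + 2*I**2)
((R(4 - 1*0) - 1*13) + x(-4, -3))*Y(-6, -4) = (((4 - 1*0)*(1 + 2*(4 - 1*0)) - 1*13) + (-6 - 4))*(-6 - 4) = (((4 + 0)*(1 + 2*(4 + 0)) - 13) - 10)*(-10) = ((4*(1 + 2*4) - 13) - 10)*(-10) = ((4*(1 + 8) - 13) - 10)*(-10) = ((4*9 - 13) - 10)*(-10) = ((36 - 13) - 10)*(-10) = (23 - 10)*(-10) = 13*(-10) = -130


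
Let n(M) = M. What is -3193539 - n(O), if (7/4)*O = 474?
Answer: -22356669/7 ≈ -3.1938e+6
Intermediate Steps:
O = 1896/7 (O = (4/7)*474 = 1896/7 ≈ 270.86)
-3193539 - n(O) = -3193539 - 1*1896/7 = -3193539 - 1896/7 = -22356669/7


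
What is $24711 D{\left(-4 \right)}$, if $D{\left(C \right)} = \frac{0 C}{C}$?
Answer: $0$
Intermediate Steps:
$D{\left(C \right)} = 0$ ($D{\left(C \right)} = \frac{0}{C} = 0$)
$24711 D{\left(-4 \right)} = 24711 \cdot 0 = 0$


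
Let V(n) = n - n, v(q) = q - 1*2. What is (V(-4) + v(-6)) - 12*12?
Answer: -152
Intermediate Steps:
v(q) = -2 + q (v(q) = q - 2 = -2 + q)
V(n) = 0
(V(-4) + v(-6)) - 12*12 = (0 + (-2 - 6)) - 12*12 = (0 - 8) - 144 = -8 - 144 = -152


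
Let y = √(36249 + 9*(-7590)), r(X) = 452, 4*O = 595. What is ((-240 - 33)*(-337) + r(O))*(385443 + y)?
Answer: 35635361679 + 92453*I*√32061 ≈ 3.5635e+10 + 1.6554e+7*I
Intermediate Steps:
O = 595/4 (O = (¼)*595 = 595/4 ≈ 148.75)
y = I*√32061 (y = √(36249 - 68310) = √(-32061) = I*√32061 ≈ 179.06*I)
((-240 - 33)*(-337) + r(O))*(385443 + y) = ((-240 - 33)*(-337) + 452)*(385443 + I*√32061) = (-273*(-337) + 452)*(385443 + I*√32061) = (92001 + 452)*(385443 + I*√32061) = 92453*(385443 + I*√32061) = 35635361679 + 92453*I*√32061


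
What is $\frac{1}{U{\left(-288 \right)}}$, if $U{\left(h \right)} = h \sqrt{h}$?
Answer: $\frac{i \sqrt{2}}{6912} \approx 0.0002046 i$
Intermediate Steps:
$U{\left(h \right)} = h^{\frac{3}{2}}$
$\frac{1}{U{\left(-288 \right)}} = \frac{1}{\left(-288\right)^{\frac{3}{2}}} = \frac{1}{\left(-3456\right) i \sqrt{2}} = \frac{i \sqrt{2}}{6912}$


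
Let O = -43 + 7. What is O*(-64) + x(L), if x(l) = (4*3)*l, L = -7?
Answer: 2220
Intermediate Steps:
x(l) = 12*l
O = -36
O*(-64) + x(L) = -36*(-64) + 12*(-7) = 2304 - 84 = 2220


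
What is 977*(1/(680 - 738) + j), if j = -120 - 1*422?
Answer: -30713949/58 ≈ -5.2955e+5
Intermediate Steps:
j = -542 (j = -120 - 422 = -542)
977*(1/(680 - 738) + j) = 977*(1/(680 - 738) - 542) = 977*(1/(-58) - 542) = 977*(-1/58 - 542) = 977*(-31437/58) = -30713949/58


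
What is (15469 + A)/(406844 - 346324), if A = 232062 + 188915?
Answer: 218223/30260 ≈ 7.2116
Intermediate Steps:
A = 420977
(15469 + A)/(406844 - 346324) = (15469 + 420977)/(406844 - 346324) = 436446/60520 = 436446*(1/60520) = 218223/30260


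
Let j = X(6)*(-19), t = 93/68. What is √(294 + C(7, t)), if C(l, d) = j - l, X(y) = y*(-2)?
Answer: √515 ≈ 22.694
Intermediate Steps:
t = 93/68 (t = 93*(1/68) = 93/68 ≈ 1.3676)
X(y) = -2*y
j = 228 (j = -2*6*(-19) = -12*(-19) = 228)
C(l, d) = 228 - l
√(294 + C(7, t)) = √(294 + (228 - 1*7)) = √(294 + (228 - 7)) = √(294 + 221) = √515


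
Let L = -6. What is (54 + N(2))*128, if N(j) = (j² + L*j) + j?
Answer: 6144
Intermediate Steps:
N(j) = j² - 5*j (N(j) = (j² - 6*j) + j = j² - 5*j)
(54 + N(2))*128 = (54 + 2*(-5 + 2))*128 = (54 + 2*(-3))*128 = (54 - 6)*128 = 48*128 = 6144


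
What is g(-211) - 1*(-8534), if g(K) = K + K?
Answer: 8112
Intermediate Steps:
g(K) = 2*K
g(-211) - 1*(-8534) = 2*(-211) - 1*(-8534) = -422 + 8534 = 8112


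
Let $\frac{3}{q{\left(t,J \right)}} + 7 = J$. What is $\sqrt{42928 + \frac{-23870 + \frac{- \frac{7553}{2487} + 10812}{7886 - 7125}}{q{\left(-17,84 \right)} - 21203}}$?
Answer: $\frac{\sqrt{102467799898534862574887392089}}{1544961590598} \approx 207.19$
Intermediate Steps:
$q{\left(t,J \right)} = \frac{3}{-7 + J}$
$\sqrt{42928 + \frac{-23870 + \frac{- \frac{7553}{2487} + 10812}{7886 - 7125}}{q{\left(-17,84 \right)} - 21203}} = \sqrt{42928 + \frac{-23870 + \frac{- \frac{7553}{2487} + 10812}{7886 - 7125}}{\frac{3}{-7 + 84} - 21203}} = \sqrt{42928 + \frac{-23870 + \frac{\left(-7553\right) \frac{1}{2487} + 10812}{761}}{\frac{3}{77} - 21203}} = \sqrt{42928 + \frac{-23870 + \left(- \frac{7553}{2487} + 10812\right) \frac{1}{761}}{3 \cdot \frac{1}{77} - 21203}} = \sqrt{42928 + \frac{-23870 + \frac{26881891}{2487} \cdot \frac{1}{761}}{\frac{3}{77} - 21203}} = \sqrt{42928 + \frac{-23870 + \frac{26881891}{1892607}}{- \frac{1632628}{77}}} = \sqrt{42928 - - \frac{3476522834323}{3089923181196}} = \sqrt{42928 + \frac{3476522834323}{3089923181196}} = \sqrt{\frac{132647698845216211}{3089923181196}} = \frac{\sqrt{102467799898534862574887392089}}{1544961590598}$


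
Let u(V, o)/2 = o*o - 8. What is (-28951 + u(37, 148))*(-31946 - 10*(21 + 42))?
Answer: -483460416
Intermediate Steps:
u(V, o) = -16 + 2*o² (u(V, o) = 2*(o*o - 8) = 2*(o² - 8) = 2*(-8 + o²) = -16 + 2*o²)
(-28951 + u(37, 148))*(-31946 - 10*(21 + 42)) = (-28951 + (-16 + 2*148²))*(-31946 - 10*(21 + 42)) = (-28951 + (-16 + 2*21904))*(-31946 - 10*63) = (-28951 + (-16 + 43808))*(-31946 - 630) = (-28951 + 43792)*(-32576) = 14841*(-32576) = -483460416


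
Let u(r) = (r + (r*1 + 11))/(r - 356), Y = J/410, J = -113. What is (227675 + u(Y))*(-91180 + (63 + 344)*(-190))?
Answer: -1868055013714470/48691 ≈ -3.8365e+10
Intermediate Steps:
Y = -113/410 ≈ -0.27561
u(r) = (11 + 2*r)/(-356 + r) (u(r) = (r + (r + 11))/(-356 + r) = (r + (11 + r))/(-356 + r) = (11 + 2*r)/(-356 + r))
(227675 + u(Y))*(-91180 + (63 + 344)*(-190)) = (227675 + (11 + 2*(-113/410))/(-356 - 113/410))*(-91180 + (63 + 344)*(-190)) = (227675 + (11 - 113/205)/(-146073/410))*(-91180 + 407*(-190)) = (227675 - 410/146073*2142/205)*(-91180 - 77330) = (227675 - 1428/48691)*(-168510) = (11085721997/48691)*(-168510) = -1868055013714470/48691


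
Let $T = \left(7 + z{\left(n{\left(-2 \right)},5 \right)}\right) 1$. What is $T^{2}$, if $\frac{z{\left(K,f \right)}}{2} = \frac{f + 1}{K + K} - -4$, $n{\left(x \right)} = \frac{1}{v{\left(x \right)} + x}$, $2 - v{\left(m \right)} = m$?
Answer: $729$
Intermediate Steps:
$v{\left(m \right)} = 2 - m$
$n{\left(x \right)} = \frac{1}{2}$ ($n{\left(x \right)} = \frac{1}{\left(2 - x\right) + x} = \frac{1}{2}$)
$z{\left(K,f \right)} = 8 + \frac{1 + f}{K}$ ($z{\left(K,f \right)} = 2 \left(\frac{f + 1}{K + K} - -4\right) = 2 \left(\frac{1 + f}{2 K} + 4\right) = 2 \left(4 + \frac{1 + f}{2 K}\right) = 8 + \frac{1 + f}{K}$)
$T = 27$ ($T = \left(7 + \frac{1}{\frac{1}{2}} \left(1 + 5 + 8 \cdot \frac{1}{2}\right)\right) 1 = \left(7 + 2 \left(1 + 5 + 4\right)\right) 1 = \left(7 + 2 \cdot 10\right) 1 = \left(7 + 20\right) 1 = 27 \cdot 1 = 27$)
$T^{2} = 27^{2} = 729$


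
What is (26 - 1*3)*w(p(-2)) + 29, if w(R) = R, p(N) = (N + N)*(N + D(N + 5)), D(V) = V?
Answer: -63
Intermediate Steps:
p(N) = 2*N*(5 + 2*N) (p(N) = (N + N)*(N + (N + 5)) = (2*N)*(N + (5 + N)) = (2*N)*(5 + 2*N) = 2*N*(5 + 2*N))
(26 - 1*3)*w(p(-2)) + 29 = (26 - 1*3)*(2*(-2)*(5 + 2*(-2))) + 29 = (26 - 3)*(2*(-2)*(5 - 4)) + 29 = 23*(2*(-2)*1) + 29 = 23*(-4) + 29 = -92 + 29 = -63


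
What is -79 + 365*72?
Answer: 26201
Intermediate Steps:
-79 + 365*72 = -79 + 26280 = 26201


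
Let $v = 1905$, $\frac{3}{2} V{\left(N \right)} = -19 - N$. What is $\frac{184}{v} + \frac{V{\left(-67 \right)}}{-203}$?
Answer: $- \frac{23608}{386715} \approx -0.061048$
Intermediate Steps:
$V{\left(N \right)} = - \frac{38}{3} - \frac{2 N}{3}$ ($V{\left(N \right)} = \frac{2 \left(-19 - N\right)}{3} = - \frac{38}{3} - \frac{2 N}{3}$)
$\frac{184}{v} + \frac{V{\left(-67 \right)}}{-203} = \frac{184}{1905} + \frac{- \frac{38}{3} - - \frac{134}{3}}{-203} = 184 \cdot \frac{1}{1905} + \left(- \frac{38}{3} + \frac{134}{3}\right) \left(- \frac{1}{203}\right) = \frac{184}{1905} + 32 \left(- \frac{1}{203}\right) = \frac{184}{1905} - \frac{32}{203} = - \frac{23608}{386715}$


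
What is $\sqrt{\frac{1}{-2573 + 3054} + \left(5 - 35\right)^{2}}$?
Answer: $\frac{\sqrt{208225381}}{481} \approx 30.0$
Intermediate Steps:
$\sqrt{\frac{1}{-2573 + 3054} + \left(5 - 35\right)^{2}} = \sqrt{\frac{1}{481} + \left(-30\right)^{2}} = \sqrt{\frac{1}{481} + 900} = \sqrt{\frac{432901}{481}} = \frac{\sqrt{208225381}}{481}$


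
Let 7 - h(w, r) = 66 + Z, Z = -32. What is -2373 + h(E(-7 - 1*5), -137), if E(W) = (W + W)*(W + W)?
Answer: -2400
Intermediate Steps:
E(W) = 4*W² (E(W) = (2*W)*(2*W) = 4*W²)
h(w, r) = -27 (h(w, r) = 7 - (66 - 32) = 7 - 1*34 = 7 - 34 = -27)
-2373 + h(E(-7 - 1*5), -137) = -2373 - 27 = -2400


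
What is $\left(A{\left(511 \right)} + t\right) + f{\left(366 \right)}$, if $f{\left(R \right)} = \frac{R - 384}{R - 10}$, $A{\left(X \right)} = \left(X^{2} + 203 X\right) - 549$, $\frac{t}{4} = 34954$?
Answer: $\frac{89733529}{178} \approx 5.0412 \cdot 10^{5}$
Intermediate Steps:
$t = 139816$ ($t = 4 \cdot 34954 = 139816$)
$A{\left(X \right)} = -549 + X^{2} + 203 X$
$f{\left(R \right)} = \frac{-384 + R}{-10 + R}$
$\left(A{\left(511 \right)} + t\right) + f{\left(366 \right)} = \left(\left(-549 + 511^{2} + 203 \cdot 511\right) + 139816\right) + \frac{-384 + 366}{-10 + 366} = \left(\left(-549 + 261121 + 103733\right) + 139816\right) + \frac{1}{356} \left(-18\right) = \left(364305 + 139816\right) + \frac{1}{356} \left(-18\right) = 504121 - \frac{9}{178} = \frac{89733529}{178}$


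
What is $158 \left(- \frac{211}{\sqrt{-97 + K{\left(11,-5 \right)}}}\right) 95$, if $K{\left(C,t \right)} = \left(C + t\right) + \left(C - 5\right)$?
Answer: $\frac{633422 i \sqrt{85}}{17} \approx 3.4352 \cdot 10^{5} i$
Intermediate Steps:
$K{\left(C,t \right)} = -5 + t + 2 C$ ($K{\left(C,t \right)} = \left(C + t\right) + \left(C - 5\right) = \left(C + t\right) + \left(-5 + C\right) = -5 + t + 2 C$)
$158 \left(- \frac{211}{\sqrt{-97 + K{\left(11,-5 \right)}}}\right) 95 = 158 \left(- \frac{211}{\sqrt{-97 - -12}}\right) 95 = 158 \left(- \frac{211}{\sqrt{-97 + 12}}\right) 95 = 158 \left(- \frac{211}{\sqrt{-85}}\right) 95 = 158 \left(- \frac{211}{i \sqrt{85}}\right) 95 = 158 \left(- 211 \left(- \frac{i \sqrt{85}}{85}\right)\right) 95 = 158 \frac{211 i \sqrt{85}}{85} \cdot 95 = \frac{33338 i \sqrt{85}}{85} \cdot 95 = \frac{633422 i \sqrt{85}}{17}$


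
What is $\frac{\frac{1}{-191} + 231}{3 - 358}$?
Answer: $- \frac{8824}{13561} \approx -0.65069$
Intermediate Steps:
$\frac{\frac{1}{-191} + 231}{3 - 358} = \frac{- \frac{1}{191} + 231}{-355} = \frac{44120}{191} \left(- \frac{1}{355}\right) = - \frac{8824}{13561}$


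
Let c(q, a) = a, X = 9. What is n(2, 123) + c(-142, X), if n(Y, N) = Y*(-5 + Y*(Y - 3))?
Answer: -5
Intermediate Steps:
n(Y, N) = Y*(-5 + Y*(-3 + Y))
n(2, 123) + c(-142, X) = 2*(-5 + 2² - 3*2) + 9 = 2*(-5 + 4 - 6) + 9 = 2*(-7) + 9 = -14 + 9 = -5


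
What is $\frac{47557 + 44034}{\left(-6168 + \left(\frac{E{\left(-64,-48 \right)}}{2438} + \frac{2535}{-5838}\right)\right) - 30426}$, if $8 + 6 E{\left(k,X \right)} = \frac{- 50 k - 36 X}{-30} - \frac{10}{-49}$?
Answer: $- \frac{34219991741355}{13672321946926} \approx -2.5029$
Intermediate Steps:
$E{\left(k,X \right)} = - \frac{191}{147} + \frac{X}{5} + \frac{5 k}{18}$ ($E{\left(k,X \right)} = - \frac{4}{3} + \frac{\frac{- 50 k - 36 X}{-30} - \frac{10}{-49}}{6} = - \frac{4}{3} + \frac{\left(- 50 k - 36 X\right) \left(- \frac{1}{30}\right) - - \frac{10}{49}}{6} = - \frac{4}{3} + \frac{\left(\frac{5 k}{3} + \frac{6 X}{5}\right) + \frac{10}{49}}{6} = - \frac{4}{3} + \frac{\frac{10}{49} + \frac{5 k}{3} + \frac{6 X}{5}}{6} = - \frac{4}{3} + \left(\frac{5}{147} + \frac{X}{5} + \frac{5 k}{18}\right) = - \frac{191}{147} + \frac{X}{5} + \frac{5 k}{18}$)
$\frac{47557 + 44034}{\left(-6168 + \left(\frac{E{\left(-64,-48 \right)}}{2438} + \frac{2535}{-5838}\right)\right) - 30426} = \frac{47557 + 44034}{\left(-6168 + \left(\frac{- \frac{191}{147} + \frac{1}{5} \left(-48\right) + \frac{5}{18} \left(-64\right)}{2438} + \frac{2535}{-5838}\right)\right) - 30426} = \frac{91591}{\left(-6168 + \left(\left(- \frac{191}{147} - \frac{48}{5} - \frac{160}{9}\right) \frac{1}{2438} + 2535 \left(- \frac{1}{5838}\right)\right)\right) - 30426} = \frac{91591}{\left(-6168 - \frac{166628356}{373617405}\right) - 30426} = \frac{91591}{- \frac{2304638782396}{373617405} - 30426} = \frac{91591}{- \frac{13672321946926}{373617405}} = 91591 \left(- \frac{373617405}{13672321946926}\right) = - \frac{34219991741355}{13672321946926}$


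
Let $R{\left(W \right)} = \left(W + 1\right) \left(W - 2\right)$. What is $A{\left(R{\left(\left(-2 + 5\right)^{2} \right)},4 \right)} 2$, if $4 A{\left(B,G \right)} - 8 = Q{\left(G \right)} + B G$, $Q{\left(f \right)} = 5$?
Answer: $\frac{293}{2} \approx 146.5$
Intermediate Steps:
$R{\left(W \right)} = \left(1 + W\right) \left(-2 + W\right)$
$A{\left(B,G \right)} = \frac{13}{4} + \frac{B G}{4}$ ($A{\left(B,G \right)} = 2 + \frac{5 + B G}{4} = 2 + \left(\frac{5}{4} + \frac{B G}{4}\right) = \frac{13}{4} + \frac{B G}{4}$)
$A{\left(R{\left(\left(-2 + 5\right)^{2} \right)},4 \right)} 2 = \left(\frac{13}{4} + \frac{1}{4} \left(-2 + \left(\left(-2 + 5\right)^{2}\right)^{2} - \left(-2 + 5\right)^{2}\right) 4\right) 2 = \left(\frac{13}{4} + \frac{1}{4} \left(-2 + \left(3^{2}\right)^{2} - 3^{2}\right) 4\right) 2 = \left(\frac{13}{4} + \frac{1}{4} \left(-2 + 9^{2} - 9\right) 4\right) 2 = \left(\frac{13}{4} + \frac{1}{4} \left(-2 + 81 - 9\right) 4\right) 2 = \left(\frac{13}{4} + \frac{1}{4} \cdot 70 \cdot 4\right) 2 = \left(\frac{13}{4} + 70\right) 2 = \frac{293}{4} \cdot 2 = \frac{293}{2}$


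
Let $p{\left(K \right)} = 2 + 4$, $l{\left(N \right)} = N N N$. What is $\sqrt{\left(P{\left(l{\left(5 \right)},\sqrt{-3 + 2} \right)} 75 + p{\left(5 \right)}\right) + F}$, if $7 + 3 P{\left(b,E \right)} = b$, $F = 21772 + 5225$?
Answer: $\sqrt{29953} \approx 173.07$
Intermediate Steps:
$F = 26997$
$l{\left(N \right)} = N^{3}$ ($l{\left(N \right)} = N^{2} N = N^{3}$)
$P{\left(b,E \right)} = - \frac{7}{3} + \frac{b}{3}$
$p{\left(K \right)} = 6$
$\sqrt{\left(P{\left(l{\left(5 \right)},\sqrt{-3 + 2} \right)} 75 + p{\left(5 \right)}\right) + F} = \sqrt{\left(\left(- \frac{7}{3} + \frac{5^{3}}{3}\right) 75 + 6\right) + 26997} = \sqrt{\left(\left(- \frac{7}{3} + \frac{1}{3} \cdot 125\right) 75 + 6\right) + 26997} = \sqrt{\left(\left(- \frac{7}{3} + \frac{125}{3}\right) 75 + 6\right) + 26997} = \sqrt{\left(\frac{118}{3} \cdot 75 + 6\right) + 26997} = \sqrt{\left(2950 + 6\right) + 26997} = \sqrt{2956 + 26997} = \sqrt{29953}$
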